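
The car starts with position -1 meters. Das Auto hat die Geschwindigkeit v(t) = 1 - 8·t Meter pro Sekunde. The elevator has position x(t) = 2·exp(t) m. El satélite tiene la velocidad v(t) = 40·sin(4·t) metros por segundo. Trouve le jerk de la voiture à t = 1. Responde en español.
Partiendo de la velocidad v(t) = 1 - 8·t, tomamos 2 derivadas. Derivando la velocidad, obtenemos la aceleración: a(t) = -8. Tomando d/dt de a(t), encontramos j(t) = 0. De la ecuación de la sacudida j(t) = 0, sustituimos t = 1 para obtener j = 0.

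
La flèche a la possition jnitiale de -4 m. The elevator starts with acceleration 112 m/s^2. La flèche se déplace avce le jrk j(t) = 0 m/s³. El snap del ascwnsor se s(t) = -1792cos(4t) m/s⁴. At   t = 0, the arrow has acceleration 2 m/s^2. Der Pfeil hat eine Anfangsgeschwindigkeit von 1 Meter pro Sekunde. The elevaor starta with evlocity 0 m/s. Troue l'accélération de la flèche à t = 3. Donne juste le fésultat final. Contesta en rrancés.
À t = 3, a = 2.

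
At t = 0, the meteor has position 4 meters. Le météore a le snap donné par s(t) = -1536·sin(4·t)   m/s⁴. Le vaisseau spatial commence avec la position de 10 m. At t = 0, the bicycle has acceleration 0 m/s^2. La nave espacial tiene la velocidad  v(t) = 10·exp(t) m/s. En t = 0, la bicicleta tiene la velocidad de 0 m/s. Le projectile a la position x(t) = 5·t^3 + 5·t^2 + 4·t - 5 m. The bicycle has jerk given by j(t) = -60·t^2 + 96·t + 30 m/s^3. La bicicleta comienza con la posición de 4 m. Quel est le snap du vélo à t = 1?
En partant du jerk j(t) = -60·t^2 + 96·t + 30, nous prenons 1 dérivée. La dérivée du jerk donne le snap: s(t) = 96 - 120·t. De l'équation du snap s(t) = 96 - 120·t, nous substituons t = 1 pour obtenir s = -24.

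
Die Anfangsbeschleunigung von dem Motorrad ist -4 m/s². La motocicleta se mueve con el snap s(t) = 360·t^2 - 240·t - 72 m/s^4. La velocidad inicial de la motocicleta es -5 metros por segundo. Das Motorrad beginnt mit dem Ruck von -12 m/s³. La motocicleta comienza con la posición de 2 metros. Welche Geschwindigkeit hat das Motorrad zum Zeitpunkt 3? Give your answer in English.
To solve this, we need to take 3 antiderivatives of our snap equation s(t) = 360·t^2 - 240·t - 72. Finding the antiderivative of s(t) and using j(0) = -12: j(t) = 120·t^3 - 120·t^2 - 72·t - 12. Integrating jerk and using the initial condition a(0) = -4, we get a(t) = 30·t^4 - 40·t^3 - 36·t^2 - 12·t - 4. Finding the integral of a(t) and using v(0) = -5: v(t) = 6·t^5 - 10·t^4 - 12·t^3 - 6·t^2 - 4·t - 5. We have velocity v(t) = 6·t^5 - 10·t^4 - 12·t^3 - 6·t^2 - 4·t - 5. Substituting t = 3: v(3) = 253.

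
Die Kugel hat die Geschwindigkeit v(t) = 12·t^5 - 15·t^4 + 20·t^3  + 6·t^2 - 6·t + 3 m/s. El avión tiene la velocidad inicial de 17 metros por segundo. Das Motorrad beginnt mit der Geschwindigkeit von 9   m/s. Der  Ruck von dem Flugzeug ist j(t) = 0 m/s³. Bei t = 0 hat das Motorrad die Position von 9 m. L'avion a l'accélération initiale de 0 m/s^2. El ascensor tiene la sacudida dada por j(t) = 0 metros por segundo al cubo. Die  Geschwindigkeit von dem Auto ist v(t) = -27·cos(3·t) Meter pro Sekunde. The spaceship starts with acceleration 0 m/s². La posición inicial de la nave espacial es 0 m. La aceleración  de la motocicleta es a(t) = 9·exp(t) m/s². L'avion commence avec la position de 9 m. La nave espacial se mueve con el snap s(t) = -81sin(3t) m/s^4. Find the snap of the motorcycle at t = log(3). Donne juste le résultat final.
The answer is 27.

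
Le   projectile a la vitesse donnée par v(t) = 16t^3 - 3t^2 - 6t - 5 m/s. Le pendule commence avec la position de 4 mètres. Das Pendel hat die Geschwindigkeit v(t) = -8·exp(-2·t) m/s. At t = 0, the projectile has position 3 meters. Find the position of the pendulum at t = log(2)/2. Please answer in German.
Wir müssen unsere Gleichung für die Geschwindigkeit v(t) = -8·exp(-2·t) 1-mal integrieren. Mit ∫v(t)dt und Anwendung von x(0) = 4, finden wir x(t) = 4·exp(-2·t). Aus der Gleichung für die Position x(t) = 4·exp(-2·t), setzen wir t = log(2)/2 ein und erhalten x = 2.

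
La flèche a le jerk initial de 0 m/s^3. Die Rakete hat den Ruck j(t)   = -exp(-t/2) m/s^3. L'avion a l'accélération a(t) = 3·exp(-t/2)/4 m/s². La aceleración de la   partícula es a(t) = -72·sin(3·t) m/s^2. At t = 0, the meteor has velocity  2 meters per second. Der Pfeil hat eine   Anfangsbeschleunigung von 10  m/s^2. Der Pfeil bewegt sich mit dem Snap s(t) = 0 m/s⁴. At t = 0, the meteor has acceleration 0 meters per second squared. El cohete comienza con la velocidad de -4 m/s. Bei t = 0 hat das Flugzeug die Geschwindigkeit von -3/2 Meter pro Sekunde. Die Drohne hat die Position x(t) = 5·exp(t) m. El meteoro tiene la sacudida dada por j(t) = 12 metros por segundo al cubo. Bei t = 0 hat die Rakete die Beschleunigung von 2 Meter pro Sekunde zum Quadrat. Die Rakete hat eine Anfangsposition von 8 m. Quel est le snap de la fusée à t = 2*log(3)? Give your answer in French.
Pour résoudre ceci, nous devons prendre 1 dérivée de notre équation du jerk j(t) = -exp(-t/2). En prenant d/dt de j(t), nous trouvons s(t) = exp(-t/2)/2. De l'équation du snap s(t) = exp(-t/2)/2, nous substituons t = 2*log(3) pour obtenir s = 1/6.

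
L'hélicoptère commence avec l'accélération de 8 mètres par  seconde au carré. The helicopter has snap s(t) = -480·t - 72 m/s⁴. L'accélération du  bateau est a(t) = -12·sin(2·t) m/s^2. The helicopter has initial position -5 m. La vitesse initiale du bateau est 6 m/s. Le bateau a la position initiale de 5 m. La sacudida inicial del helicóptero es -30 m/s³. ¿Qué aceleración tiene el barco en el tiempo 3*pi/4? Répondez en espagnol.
De la ecuación de la aceleración a(t) = -12·sin(2·t), sustituimos t = 3*pi/4 para obtener a = 12.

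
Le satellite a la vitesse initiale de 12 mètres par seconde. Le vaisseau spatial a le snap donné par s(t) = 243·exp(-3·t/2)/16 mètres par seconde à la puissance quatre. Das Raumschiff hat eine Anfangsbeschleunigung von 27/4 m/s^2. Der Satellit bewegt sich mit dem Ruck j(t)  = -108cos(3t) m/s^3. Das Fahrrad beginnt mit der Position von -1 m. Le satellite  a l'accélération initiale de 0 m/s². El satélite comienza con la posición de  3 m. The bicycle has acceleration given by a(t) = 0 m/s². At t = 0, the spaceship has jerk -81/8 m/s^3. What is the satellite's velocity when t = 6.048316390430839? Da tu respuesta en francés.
En partant du jerk j(t) = -108·cos(3·t), nous prenons 2 intégrales. En prenant ∫j(t)dt et en appliquant a(0) = 0, nous trouvons a(t) = -36·sin(3·t). La primitive de l'accélération, avec v(0) = 12, donne la vitesse: v(t) = 12·cos(3·t). De l'équation de la vitesse v(t) = 12·cos(3·t), nous substituons t = 6.048316390430839 pour obtenir v = 9.14239598411443.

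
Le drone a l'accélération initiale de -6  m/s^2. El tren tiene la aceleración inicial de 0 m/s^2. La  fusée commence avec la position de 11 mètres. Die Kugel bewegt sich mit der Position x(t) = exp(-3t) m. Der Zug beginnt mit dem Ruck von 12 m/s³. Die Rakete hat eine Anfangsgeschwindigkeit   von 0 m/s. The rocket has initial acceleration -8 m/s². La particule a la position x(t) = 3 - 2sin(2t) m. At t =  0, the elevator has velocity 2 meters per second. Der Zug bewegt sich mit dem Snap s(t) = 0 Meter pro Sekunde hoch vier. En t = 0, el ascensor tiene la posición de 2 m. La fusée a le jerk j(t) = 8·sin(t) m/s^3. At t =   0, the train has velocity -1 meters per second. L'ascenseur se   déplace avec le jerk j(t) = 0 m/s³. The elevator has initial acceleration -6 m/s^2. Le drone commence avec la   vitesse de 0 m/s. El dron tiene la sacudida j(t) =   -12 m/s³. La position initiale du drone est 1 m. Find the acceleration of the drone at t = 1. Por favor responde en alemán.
Wir müssen unsere Gleichung für den Ruck j(t) = -12 1-mal integrieren. Das Integral von dem Ruck ist die Beschleunigung. Mit a(0) = -6 erhalten wir a(t) = -12·t - 6. Aus der Gleichung für die Beschleunigung a(t) = -12·t - 6, setzen wir t = 1 ein und erhalten a = -18.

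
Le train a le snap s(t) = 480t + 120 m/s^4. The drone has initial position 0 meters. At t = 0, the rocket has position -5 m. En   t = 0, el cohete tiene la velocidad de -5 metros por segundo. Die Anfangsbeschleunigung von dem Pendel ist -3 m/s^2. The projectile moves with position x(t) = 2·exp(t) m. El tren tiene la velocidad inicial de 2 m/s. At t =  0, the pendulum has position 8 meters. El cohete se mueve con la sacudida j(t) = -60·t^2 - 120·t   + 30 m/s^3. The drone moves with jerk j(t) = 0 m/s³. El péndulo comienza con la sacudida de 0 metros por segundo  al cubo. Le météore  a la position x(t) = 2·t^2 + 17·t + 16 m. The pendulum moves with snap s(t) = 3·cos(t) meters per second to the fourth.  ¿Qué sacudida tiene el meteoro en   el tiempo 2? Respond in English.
To solve this, we need to take 3 derivatives of our position equation x(t) = 2·t^2 + 17·t + 16. Differentiating position, we get velocity: v(t) = 4·t + 17. The derivative of velocity gives acceleration: a(t) = 4. The derivative of acceleration gives jerk: j(t) = 0. From the given jerk equation j(t) = 0, we substitute t = 2 to get j = 0.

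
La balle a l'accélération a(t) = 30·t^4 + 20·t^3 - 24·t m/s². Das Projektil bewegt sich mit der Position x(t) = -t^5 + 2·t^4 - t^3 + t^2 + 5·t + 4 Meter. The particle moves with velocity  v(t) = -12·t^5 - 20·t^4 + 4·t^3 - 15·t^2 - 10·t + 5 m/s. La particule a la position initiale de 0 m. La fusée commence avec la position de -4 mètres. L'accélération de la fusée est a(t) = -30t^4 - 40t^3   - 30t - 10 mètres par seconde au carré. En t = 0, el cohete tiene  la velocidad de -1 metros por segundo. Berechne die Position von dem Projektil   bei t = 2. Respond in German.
Mit x(t) = -t^5 + 2·t^4 - t^3 + t^2 + 5·t + 4 und Einsetzen von t = 2, finden wir x = 10.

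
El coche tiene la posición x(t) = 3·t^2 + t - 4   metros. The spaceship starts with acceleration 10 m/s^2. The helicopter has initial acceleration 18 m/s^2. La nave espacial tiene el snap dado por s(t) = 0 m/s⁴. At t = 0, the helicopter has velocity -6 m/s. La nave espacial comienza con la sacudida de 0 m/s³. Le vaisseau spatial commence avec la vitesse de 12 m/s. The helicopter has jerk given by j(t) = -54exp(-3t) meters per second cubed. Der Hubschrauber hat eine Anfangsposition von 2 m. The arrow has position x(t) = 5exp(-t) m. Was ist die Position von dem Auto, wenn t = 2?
Aus der Gleichung für die Position x(t) = 3·t^2 + t - 4, setzen wir t = 2 ein und erhalten x = 10.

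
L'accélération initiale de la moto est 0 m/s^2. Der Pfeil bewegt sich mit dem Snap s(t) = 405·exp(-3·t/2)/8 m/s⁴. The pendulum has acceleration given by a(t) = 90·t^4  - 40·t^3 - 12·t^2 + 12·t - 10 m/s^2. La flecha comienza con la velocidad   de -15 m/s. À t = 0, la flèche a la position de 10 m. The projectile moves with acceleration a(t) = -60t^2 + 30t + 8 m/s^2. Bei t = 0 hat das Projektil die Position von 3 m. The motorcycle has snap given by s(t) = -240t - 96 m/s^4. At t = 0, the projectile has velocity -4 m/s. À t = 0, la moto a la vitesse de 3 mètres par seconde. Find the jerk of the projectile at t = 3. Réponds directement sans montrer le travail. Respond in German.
j(3) = -330.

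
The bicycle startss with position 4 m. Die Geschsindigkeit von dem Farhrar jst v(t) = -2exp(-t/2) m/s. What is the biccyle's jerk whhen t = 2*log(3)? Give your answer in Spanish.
Para resolver esto, necesitamos tomar 2 derivadas de nuestra ecuación de la velocidad v(t) = -2·exp(-t/2). La derivada de la velocidad da la aceleración: a(t) = exp(-t/2). La derivada de la aceleración da la sacudida: j(t) = -exp(-t/2)/2. Usando j(t) = -exp(-t/2)/2 y sustituyendo t = 2*log(3), encontramos j = -1/6.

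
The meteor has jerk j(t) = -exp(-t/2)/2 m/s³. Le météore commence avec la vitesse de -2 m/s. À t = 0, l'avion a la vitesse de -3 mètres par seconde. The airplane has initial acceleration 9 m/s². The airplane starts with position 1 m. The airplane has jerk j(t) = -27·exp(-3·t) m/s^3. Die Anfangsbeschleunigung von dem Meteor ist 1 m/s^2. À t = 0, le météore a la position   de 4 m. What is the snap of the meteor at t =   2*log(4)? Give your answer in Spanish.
Partiendo de la sacudida j(t) = -exp(-t/2)/2, tomamos 1 derivada. Tomando d/dt de j(t), encontramos s(t) = exp(-t/2)/4. Usando s(t) = exp(-t/2)/4 y sustituyendo t = 2*log(4), encontramos s = 1/16.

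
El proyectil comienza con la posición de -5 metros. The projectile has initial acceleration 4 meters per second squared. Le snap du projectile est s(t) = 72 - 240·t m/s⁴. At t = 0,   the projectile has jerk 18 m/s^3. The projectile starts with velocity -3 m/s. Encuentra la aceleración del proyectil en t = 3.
Para resolver esto, necesitamos tomar 2 antiderivadas de nuestra ecuación del snap s(t) = 72 - 240·t. Tomando ∫s(t)dt y aplicando j(0) = 18, encontramos j(t) = -120·t^2 + 72·t + 18. La antiderivada de la sacudida es la aceleración. Usando a(0) = 4, obtenemos a(t) = -40·t^3 + 36·t^2 + 18·t + 4. Usando a(t) = -40·t^3 + 36·t^2 + 18·t + 4 y sustituyendo t = 3, encontramos a = -698.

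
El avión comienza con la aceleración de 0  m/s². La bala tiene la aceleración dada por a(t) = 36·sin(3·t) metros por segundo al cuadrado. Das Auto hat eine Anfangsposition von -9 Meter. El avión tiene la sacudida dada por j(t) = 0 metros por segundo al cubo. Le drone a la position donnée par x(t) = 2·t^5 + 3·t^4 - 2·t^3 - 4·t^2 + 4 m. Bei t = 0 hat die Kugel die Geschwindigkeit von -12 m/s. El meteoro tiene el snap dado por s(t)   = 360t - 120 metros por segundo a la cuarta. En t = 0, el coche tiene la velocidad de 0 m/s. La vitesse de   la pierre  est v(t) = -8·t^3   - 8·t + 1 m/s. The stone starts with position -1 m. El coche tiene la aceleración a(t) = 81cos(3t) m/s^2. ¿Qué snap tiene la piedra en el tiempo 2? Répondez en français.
En partant de la vitesse v(t) = -8·t^3 - 8·t + 1, nous prenons 3 dérivées. La dérivée de la vitesse donne l'accélération: a(t) = -24·t^2 - 8. En prenant d/dt de a(t), nous trouvons j(t) = -48·t. En prenant d/dt de j(t), nous trouvons s(t) = -48. Nous avons le snap s(t) = -48. En substituant t = 2: s(2) = -48.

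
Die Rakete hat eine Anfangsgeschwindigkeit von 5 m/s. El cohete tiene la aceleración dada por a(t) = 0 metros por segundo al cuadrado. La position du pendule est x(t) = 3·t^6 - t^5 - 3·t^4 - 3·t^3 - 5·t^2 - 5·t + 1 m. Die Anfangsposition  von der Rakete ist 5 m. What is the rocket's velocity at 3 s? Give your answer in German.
Um dies zu lösen, müssen wir 1 Integral unserer Gleichung für die Beschleunigung a(t) = 0 finden. Durch Integration von der Beschleunigung und Verwendung der Anfangsbedingung v(0) = 5, erhalten wir v(t) = 5. Mit v(t) = 5 und Einsetzen von t = 3, finden wir v = 5.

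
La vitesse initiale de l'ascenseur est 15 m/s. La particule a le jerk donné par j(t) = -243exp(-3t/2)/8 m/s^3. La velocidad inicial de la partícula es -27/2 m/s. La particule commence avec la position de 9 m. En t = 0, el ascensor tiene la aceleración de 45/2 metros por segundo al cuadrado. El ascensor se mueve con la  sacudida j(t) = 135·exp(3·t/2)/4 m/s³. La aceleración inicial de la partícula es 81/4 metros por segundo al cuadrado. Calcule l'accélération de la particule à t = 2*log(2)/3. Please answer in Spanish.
Para resolver esto, necesitamos tomar 1 integral de nuestra ecuación de la sacudida j(t) = -243·exp(-3·t/2)/8. La antiderivada de la sacudida es la aceleración. Usando a(0) = 81/4, obtenemos a(t) = 81·exp(-3·t/2)/4. Usando a(t) = 81·exp(-3·t/2)/4 y sustituyendo t = 2*log(2)/3, encontramos a = 81/8.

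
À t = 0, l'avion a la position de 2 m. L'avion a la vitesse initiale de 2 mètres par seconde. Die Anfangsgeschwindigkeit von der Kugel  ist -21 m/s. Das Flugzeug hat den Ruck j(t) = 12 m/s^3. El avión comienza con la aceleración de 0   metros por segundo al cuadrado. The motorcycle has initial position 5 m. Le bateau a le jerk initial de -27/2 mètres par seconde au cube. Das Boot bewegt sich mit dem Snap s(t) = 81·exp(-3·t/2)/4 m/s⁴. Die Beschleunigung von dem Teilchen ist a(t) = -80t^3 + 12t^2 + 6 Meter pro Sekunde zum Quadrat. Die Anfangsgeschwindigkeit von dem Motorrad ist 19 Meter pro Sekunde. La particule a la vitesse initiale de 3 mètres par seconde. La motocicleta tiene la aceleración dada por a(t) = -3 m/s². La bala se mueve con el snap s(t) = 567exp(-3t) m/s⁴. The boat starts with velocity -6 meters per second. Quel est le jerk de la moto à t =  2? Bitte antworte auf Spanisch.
Para resolver esto, necesitamos tomar 1 derivada de nuestra ecuación de la aceleración a(t) = -3. La derivada de la aceleración da la sacudida: j(t) = 0. De la ecuación de la sacudida j(t) = 0, sustituimos t = 2 para obtener j = 0.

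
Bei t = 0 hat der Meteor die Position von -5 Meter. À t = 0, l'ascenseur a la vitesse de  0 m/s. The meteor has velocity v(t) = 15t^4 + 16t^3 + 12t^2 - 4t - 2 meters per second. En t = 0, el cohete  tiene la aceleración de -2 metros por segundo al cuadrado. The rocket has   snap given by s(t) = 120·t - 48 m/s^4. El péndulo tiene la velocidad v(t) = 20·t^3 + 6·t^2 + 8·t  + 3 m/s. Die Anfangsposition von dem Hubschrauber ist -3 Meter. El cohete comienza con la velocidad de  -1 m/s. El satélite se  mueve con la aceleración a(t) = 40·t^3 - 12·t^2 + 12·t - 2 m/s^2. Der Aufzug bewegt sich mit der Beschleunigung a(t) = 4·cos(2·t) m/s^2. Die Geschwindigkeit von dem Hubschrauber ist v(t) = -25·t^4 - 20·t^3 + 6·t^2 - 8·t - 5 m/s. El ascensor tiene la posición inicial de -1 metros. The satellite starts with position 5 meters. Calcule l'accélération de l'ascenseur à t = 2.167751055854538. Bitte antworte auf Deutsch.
Wir haben die Beschleunigung a(t) = 4·cos(2·t). Durch Einsetzen von t = 2.167751055854538: a(2.167751055854538) = -1.47211048685382.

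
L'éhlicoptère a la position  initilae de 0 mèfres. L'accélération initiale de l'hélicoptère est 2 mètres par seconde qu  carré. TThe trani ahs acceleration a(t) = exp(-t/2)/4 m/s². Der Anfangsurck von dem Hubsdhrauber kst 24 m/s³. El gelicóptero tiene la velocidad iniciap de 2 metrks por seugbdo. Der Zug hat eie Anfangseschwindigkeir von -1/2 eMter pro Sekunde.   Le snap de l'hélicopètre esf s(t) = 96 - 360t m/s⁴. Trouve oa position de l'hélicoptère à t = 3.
Nous devons trouver la primitive de notre équation du snap s(t) = 96 - 360·t 4 fois. En intégrant le snap et en utilisant la condition initiale j(0) = 24, nous obtenons j(t) = -180·t^2 + 96·t + 24. L'intégrale du jerk est l'accélération. En utilisant a(0) = 2, nous obtenons a(t) = -60·t^3 + 48·t^2 + 24·t + 2. En prenant ∫a(t)dt et en appliquant v(0) = 2, nous trouvons v(t) = -15·t^4 + 16·t^3 + 12·t^2 + 2·t + 2. En prenant ∫v(t)dt et en appliquant x(0) = 0, nous trouvons x(t) = -3·t^5 + 4·t^4 + 4·t^3 + t^2 + 2·t. De l'équation de la position x(t) = -3·t^5 + 4·t^4 + 4·t^3 + t^2 + 2·t, nous substituons t = 3 pour obtenir x = -282.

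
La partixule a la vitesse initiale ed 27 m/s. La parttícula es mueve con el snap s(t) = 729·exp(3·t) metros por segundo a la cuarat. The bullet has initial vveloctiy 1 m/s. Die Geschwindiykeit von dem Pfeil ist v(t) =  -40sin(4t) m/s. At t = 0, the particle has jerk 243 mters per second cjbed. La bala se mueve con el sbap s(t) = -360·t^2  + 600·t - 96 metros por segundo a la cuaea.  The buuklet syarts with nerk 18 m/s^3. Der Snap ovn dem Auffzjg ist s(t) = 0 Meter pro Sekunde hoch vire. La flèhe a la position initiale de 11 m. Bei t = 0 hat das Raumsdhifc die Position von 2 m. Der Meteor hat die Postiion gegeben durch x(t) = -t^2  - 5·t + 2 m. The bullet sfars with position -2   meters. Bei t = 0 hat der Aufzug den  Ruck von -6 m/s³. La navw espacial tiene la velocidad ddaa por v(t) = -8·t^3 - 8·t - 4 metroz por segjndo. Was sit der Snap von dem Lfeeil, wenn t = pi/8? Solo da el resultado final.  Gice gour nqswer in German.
Der Snap bei t = pi/8 ist s = 0.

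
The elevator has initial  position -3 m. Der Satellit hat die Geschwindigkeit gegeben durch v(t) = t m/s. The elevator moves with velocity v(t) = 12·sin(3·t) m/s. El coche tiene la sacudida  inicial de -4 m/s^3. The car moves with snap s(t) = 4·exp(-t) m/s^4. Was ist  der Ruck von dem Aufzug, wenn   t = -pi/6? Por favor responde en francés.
Nous devons dériver notre équation de la vitesse v(t) = 12·sin(3·t) 2 fois. La dérivée de la vitesse donne l'accélération: a(t) = 36·cos(3·t). En dérivant l'accélération, nous obtenons le jerk: j(t) = -108·sin(3·t). En utilisant j(t) = -108·sin(3·t) et en substituant t = -pi/6, nous trouvons j = 108.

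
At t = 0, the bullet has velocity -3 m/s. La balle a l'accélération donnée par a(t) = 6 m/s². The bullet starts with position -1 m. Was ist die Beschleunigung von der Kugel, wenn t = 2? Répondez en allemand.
Wir haben die Beschleunigung a(t) = 6. Durch Einsetzen von t = 2: a(2) = 6.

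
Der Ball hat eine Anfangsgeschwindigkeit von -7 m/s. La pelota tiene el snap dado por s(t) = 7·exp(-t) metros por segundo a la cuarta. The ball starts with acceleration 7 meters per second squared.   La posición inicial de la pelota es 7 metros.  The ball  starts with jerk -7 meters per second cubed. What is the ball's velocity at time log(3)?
To solve this, we need to take 3 antiderivatives of our snap equation s(t) = 7·exp(-t). Integrating snap and using the initial condition j(0) = -7, we get j(t) = -7·exp(-t). The integral of jerk, with a(0) = 7, gives acceleration: a(t) = 7·exp(-t). Integrating acceleration and using the initial condition v(0) = -7, we get v(t) = -7·exp(-t). Using v(t) = -7·exp(-t) and substituting t = log(3), we find v = -7/3.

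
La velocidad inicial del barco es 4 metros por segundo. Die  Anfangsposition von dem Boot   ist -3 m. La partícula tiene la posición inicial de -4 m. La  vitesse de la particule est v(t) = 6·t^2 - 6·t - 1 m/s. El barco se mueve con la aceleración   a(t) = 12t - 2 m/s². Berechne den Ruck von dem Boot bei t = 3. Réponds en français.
Pour résoudre ceci, nous devons prendre 1 dérivée de notre équation de l'accélération a(t) = 12·t - 2. En prenant d/dt de a(t), nous trouvons j(t) = 12. Nous avons le jerk j(t) = 12. En substituant t = 3: j(3) = 12.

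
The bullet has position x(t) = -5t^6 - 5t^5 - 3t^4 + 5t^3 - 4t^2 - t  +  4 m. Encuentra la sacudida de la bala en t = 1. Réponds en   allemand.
Wir müssen unsere Gleichung für die Position x(t) = -5·t^6 - 5·t^5 - 3·t^4 + 5·t^3 - 4·t^2 - t + 4 3-mal ableiten. Mit d/dt von x(t) finden wir v(t) = -30·t^5 - 25·t^4 - 12·t^3 + 15·t^2 - 8·t - 1. Mit d/dt von v(t) finden wir a(t) = -150·t^4 - 100·t^3 - 36·t^2 + 30·t - 8. Durch Ableiten von der Beschleunigung erhalten wir den Ruck: j(t) = -600·t^3 - 300·t^2 - 72·t + 30. Aus der Gleichung für den Ruck j(t) = -600·t^3 - 300·t^2 - 72·t + 30, setzen wir t = 1 ein und erhalten j = -942.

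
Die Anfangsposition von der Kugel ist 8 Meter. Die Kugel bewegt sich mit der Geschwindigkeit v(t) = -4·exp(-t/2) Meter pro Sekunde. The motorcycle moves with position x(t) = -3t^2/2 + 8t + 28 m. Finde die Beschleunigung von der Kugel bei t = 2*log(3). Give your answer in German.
Wir müssen unsere Gleichung für die Geschwindigkeit v(t) = -4·exp(-t/2) 1-mal ableiten. Die Ableitung von der Geschwindigkeit ergibt die Beschleunigung: a(t) = 2·exp(-t/2). Aus der Gleichung für die Beschleunigung a(t) = 2·exp(-t/2), setzen wir t = 2*log(3) ein und erhalten a = 2/3.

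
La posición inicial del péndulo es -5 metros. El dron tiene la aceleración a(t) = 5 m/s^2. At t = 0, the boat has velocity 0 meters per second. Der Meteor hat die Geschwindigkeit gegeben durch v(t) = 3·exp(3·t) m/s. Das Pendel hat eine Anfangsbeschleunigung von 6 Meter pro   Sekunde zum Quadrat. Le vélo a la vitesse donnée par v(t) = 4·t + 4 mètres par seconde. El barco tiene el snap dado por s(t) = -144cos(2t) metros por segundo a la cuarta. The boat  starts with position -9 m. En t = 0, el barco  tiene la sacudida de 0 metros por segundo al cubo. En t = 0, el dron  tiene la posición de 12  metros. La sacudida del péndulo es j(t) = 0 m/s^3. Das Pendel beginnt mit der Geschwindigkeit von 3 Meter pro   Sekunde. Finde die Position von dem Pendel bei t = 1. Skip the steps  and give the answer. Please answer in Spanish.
La respuesta es 1.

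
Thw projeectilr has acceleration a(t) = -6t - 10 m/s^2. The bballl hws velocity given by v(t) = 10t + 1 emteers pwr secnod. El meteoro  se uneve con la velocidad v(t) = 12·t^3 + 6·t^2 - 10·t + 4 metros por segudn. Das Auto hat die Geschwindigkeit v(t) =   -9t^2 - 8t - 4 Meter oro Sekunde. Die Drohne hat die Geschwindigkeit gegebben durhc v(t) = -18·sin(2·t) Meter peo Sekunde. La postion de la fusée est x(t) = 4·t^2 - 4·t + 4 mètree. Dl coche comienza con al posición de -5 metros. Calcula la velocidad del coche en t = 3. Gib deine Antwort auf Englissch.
From the given velocity equation v(t) = -9·t^2 - 8·t - 4, we substitute t = 3 to get v = -109.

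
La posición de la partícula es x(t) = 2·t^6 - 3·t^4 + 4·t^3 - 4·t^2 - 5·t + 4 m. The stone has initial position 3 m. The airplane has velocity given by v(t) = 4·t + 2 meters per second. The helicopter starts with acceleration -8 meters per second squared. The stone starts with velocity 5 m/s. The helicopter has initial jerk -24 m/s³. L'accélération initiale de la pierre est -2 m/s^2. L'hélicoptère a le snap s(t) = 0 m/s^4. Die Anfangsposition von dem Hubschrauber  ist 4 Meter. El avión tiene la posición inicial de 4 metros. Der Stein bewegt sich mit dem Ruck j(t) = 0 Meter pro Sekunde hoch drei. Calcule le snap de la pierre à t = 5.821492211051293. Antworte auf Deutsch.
Ausgehend von dem Ruck j(t) = 0, nehmen wir 1 Ableitung. Mit d/dt von j(t) finden wir s(t) = 0. Mit s(t) = 0 und Einsetzen von t = 5.821492211051293, finden wir s = 0.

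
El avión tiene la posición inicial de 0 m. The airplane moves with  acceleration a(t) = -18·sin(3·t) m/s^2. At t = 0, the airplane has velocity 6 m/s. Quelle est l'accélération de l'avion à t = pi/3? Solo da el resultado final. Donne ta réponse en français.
a(pi/3) = 0.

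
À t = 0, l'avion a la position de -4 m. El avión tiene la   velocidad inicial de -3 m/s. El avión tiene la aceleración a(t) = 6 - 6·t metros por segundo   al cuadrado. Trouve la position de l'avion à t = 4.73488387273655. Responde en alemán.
Wir müssen unsere Gleichung für die Beschleunigung a(t) = 6 - 6·t 2-mal integrieren. Durch Integration von der Beschleunigung und Verwendung der Anfangsbedingung v(0) = -3, erhalten wir v(t) = -3·t^2 + 6·t - 3. Durch Integration von der Geschwindigkeit und Verwendung der Anfangsbedingung x(0) = -4, erhalten wir x(t) = -t^3 + 3·t^2 - 3·t - 4. Wir haben die Position x(t) = -t^3 + 3·t^2 - 3·t - 4. Durch Einsetzen von t = 4.73488387273655: x(4.73488387273655) = -57.0992305217426.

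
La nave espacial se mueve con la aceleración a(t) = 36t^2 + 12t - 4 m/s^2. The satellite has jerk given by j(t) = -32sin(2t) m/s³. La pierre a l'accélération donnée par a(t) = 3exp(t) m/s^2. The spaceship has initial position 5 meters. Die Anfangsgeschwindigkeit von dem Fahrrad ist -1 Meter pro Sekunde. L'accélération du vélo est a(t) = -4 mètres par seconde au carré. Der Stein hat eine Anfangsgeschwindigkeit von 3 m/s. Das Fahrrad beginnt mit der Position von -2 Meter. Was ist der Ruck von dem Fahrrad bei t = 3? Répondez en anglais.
We must differentiate our acceleration equation a(t) = -4 1 time. Differentiating acceleration, we get jerk: j(t) = 0. From the given jerk equation j(t) = 0, we substitute t = 3 to get j = 0.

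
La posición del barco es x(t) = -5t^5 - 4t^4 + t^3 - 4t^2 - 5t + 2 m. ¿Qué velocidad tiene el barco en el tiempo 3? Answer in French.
Nous devons dériver notre équation de la position x(t) = -5·t^5 - 4·t^4 + t^3 - 4·t^2 - 5·t + 2 1 fois. En dérivant la position, nous obtenons la vitesse: v(t) = -25·t^4 - 16·t^3 + 3·t^2 - 8·t - 5. De l'équation de la vitesse v(t) = -25·t^4 - 16·t^3 + 3·t^2 - 8·t - 5, nous substituons t = 3 pour obtenir v = -2459.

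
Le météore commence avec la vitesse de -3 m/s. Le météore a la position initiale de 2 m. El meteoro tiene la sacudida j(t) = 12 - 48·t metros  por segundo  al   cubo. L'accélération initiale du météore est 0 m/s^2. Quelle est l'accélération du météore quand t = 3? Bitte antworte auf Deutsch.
Ausgehend von dem Ruck j(t) = 12 - 48·t, nehmen wir 1 Integral. Mit ∫j(t)dt und Anwendung von a(0) = 0, finden wir a(t) = 12·t·(1 - 2·t). Mit a(t) = 12·t·(1 - 2·t) und Einsetzen von t = 3, finden wir a = -180.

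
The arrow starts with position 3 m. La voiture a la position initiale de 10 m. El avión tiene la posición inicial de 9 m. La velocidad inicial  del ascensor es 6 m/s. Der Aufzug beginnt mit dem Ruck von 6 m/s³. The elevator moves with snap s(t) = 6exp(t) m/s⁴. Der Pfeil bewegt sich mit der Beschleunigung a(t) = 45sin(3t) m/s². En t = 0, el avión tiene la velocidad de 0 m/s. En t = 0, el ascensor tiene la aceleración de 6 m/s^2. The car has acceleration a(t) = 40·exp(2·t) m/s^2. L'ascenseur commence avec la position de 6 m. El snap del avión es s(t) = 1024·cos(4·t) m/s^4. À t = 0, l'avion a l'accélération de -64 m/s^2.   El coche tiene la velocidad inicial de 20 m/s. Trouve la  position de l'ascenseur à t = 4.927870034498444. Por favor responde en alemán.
Um dies zu lösen, müssen wir 4 Stammfunktionen unserer Gleichung für den Snap s(t) = 6·exp(t) finden. Durch Integration von dem Snap und Verwendung der Anfangsbedingung j(0) = 6, erhalten wir j(t) = 6·exp(t). Die Stammfunktion von dem Ruck ist die Beschleunigung. Mit a(0) = 6 erhalten wir a(t) = 6·exp(t). Durch Integration von der Beschleunigung und Verwendung der Anfangsbedingung v(0) = 6, erhalten wir v(t) = 6·exp(t). Durch Integration von der Geschwindigkeit und Verwendung der Anfangsbedingung x(0) = 6, erhalten wir x(t) = 6·exp(t). Wir haben die Position x(t) = 6·exp(t). Durch Einsetzen von t = 4.927870034498444: x(4.927870034498444) = 828.510494559878.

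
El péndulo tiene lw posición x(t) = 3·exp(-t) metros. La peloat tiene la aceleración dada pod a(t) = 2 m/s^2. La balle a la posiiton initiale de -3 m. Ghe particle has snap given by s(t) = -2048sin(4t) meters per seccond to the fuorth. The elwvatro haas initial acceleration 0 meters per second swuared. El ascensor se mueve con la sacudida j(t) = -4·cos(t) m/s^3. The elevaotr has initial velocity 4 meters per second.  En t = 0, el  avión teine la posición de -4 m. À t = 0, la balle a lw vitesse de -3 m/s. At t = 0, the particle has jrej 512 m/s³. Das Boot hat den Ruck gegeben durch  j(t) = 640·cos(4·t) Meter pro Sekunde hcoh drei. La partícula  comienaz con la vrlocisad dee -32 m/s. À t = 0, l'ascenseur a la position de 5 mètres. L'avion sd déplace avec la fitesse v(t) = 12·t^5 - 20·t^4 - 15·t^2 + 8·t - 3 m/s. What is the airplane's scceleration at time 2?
We must differentiate our velocity equation v(t) = 12·t^5 - 20·t^4 - 15·t^2 + 8·t - 3 1 time. The derivative of velocity gives acceleration: a(t) = 60·t^4 - 80·t^3 - 30·t + 8. Using a(t) = 60·t^4 - 80·t^3 - 30·t + 8 and substituting t = 2, we find a = 268.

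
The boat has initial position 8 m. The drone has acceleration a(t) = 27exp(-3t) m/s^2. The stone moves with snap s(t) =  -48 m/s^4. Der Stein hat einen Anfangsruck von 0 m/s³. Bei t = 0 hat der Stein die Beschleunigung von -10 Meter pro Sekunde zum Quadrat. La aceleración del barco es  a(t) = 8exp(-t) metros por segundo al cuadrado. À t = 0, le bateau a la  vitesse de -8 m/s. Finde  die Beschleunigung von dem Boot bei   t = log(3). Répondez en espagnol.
Usando a(t) = 8·exp(-t) y sustituyendo t = log(3), encontramos a = 8/3.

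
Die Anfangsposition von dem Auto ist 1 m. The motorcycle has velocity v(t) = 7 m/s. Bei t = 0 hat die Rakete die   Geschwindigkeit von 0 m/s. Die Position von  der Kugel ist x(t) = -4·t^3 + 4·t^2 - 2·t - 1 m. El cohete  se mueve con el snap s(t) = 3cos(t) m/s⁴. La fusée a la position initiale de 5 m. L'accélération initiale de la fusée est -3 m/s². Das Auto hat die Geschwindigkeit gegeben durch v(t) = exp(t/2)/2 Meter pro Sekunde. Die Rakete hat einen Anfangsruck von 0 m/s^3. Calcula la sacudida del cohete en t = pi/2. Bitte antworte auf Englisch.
To find the answer, we compute 1 integral of s(t) = 3·cos(t). Integrating snap and using the initial condition j(0) = 0, we get j(t) = 3·sin(t). Using j(t) = 3·sin(t) and substituting t = pi/2, we find j = 3.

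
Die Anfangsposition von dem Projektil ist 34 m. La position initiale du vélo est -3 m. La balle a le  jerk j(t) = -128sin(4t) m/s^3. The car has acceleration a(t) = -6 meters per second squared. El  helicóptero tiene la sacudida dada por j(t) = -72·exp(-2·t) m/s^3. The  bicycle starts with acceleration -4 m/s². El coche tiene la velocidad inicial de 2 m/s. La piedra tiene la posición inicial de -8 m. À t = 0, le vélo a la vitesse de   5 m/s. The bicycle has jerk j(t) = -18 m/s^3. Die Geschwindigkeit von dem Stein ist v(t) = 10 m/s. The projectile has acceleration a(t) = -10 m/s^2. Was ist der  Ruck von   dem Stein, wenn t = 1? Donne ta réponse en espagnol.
Debemos derivar nuestra ecuación de la velocidad v(t) = 10 2 veces. Derivando la velocidad, obtenemos la aceleración: a(t) = 0. Tomando d/dt de a(t), encontramos j(t) = 0. De la ecuación de la sacudida j(t) = 0, sustituimos t = 1 para obtener j = 0.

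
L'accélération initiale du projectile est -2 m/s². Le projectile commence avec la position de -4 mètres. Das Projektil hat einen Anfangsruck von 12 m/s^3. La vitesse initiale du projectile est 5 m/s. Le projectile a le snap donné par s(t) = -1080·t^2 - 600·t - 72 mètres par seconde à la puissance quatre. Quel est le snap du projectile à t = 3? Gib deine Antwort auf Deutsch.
Mit s(t) = -1080·t^2 - 600·t - 72 und Einsetzen von t = 3, finden wir s = -11592.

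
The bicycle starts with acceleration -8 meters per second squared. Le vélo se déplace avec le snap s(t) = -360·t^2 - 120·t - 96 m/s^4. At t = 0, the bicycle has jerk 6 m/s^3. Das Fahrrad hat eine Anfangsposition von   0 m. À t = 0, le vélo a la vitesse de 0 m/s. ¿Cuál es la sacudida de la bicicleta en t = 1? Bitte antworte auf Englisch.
We must find the antiderivative of our snap equation s(t) = -360·t^2 - 120·t - 96 1 time. The antiderivative of snap, with j(0) = 6, gives jerk: j(t) = -120·t^3 - 60·t^2 - 96·t + 6. We have jerk j(t) = -120·t^3 - 60·t^2 - 96·t + 6. Substituting t = 1: j(1) = -270.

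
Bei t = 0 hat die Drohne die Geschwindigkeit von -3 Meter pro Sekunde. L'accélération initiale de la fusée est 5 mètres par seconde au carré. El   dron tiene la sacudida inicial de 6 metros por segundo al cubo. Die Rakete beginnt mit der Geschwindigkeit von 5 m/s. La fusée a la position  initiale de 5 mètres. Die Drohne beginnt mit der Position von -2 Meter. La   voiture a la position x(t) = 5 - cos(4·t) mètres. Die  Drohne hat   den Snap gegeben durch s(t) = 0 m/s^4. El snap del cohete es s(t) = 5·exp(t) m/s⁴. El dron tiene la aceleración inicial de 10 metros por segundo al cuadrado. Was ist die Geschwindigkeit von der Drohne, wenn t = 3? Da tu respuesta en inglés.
We must find the antiderivative of our snap equation s(t) = 0 3 times. The antiderivative of snap is jerk. Using j(0) = 6, we get j(t) = 6. Integrating jerk and using the initial condition a(0) = 10, we get a(t) = 6·t + 10. Finding the antiderivative of a(t) and using v(0) = -3: v(t) = 3·t^2 + 10·t - 3. Using v(t) = 3·t^2 + 10·t - 3 and substituting t = 3, we find v = 54.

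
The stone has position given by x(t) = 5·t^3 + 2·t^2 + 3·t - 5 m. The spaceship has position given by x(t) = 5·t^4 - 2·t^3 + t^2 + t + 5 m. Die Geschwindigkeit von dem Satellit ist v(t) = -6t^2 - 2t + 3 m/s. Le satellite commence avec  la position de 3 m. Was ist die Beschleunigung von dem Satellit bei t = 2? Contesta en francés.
Pour résoudre ceci, nous devons prendre 1 dérivée de notre équation de la vitesse v(t) = -6·t^2 - 2·t + 3. En prenant d/dt de v(t), nous trouvons a(t) = -12·t - 2. Nous avons l'accélération a(t) = -12·t - 2. En substituant t = 2: a(2) = -26.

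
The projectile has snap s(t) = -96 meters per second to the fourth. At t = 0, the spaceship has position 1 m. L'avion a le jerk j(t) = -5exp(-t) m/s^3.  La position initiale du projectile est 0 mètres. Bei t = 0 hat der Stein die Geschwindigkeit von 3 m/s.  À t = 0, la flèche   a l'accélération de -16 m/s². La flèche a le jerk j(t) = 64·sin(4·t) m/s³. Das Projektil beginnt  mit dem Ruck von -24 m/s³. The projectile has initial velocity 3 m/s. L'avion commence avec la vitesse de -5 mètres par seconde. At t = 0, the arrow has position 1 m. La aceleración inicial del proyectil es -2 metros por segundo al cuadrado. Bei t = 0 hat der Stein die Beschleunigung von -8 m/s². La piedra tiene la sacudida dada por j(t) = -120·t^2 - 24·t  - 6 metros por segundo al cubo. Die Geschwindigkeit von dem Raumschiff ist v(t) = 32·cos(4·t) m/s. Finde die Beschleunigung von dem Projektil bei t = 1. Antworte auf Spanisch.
Partiendo del snap s(t) = -96, tomamos 2 antiderivadas. Tomando ∫s(t)dt y aplicando j(0) = -24, encontramos j(t) = -96·t - 24. Integrando la sacudida y usando la condición inicial a(0) = -2, obtenemos a(t) = -48·t^2 - 24·t - 2. Tenemos la aceleración a(t) = -48·t^2 - 24·t - 2. Sustituyendo t = 1: a(1) = -74.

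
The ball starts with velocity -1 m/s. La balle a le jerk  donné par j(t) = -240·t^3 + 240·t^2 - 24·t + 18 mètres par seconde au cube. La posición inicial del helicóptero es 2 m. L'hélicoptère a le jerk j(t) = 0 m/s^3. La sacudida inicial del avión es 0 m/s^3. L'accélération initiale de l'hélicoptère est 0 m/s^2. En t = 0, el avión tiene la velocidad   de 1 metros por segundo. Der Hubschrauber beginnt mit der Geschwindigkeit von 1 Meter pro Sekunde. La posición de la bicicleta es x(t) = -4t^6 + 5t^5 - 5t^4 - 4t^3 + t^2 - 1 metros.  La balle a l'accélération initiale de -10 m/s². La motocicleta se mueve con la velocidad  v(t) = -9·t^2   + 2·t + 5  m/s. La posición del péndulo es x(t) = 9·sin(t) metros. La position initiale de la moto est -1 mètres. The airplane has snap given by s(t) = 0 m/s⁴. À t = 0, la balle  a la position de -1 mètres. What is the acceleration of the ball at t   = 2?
We need to integrate our jerk equation j(t) = -240·t^3 + 240·t^2 - 24·t + 18 1 time. The antiderivative of jerk is acceleration. Using a(0) = -10, we get a(t) = -60·t^4 + 80·t^3 - 12·t^2 + 18·t - 10. From the given acceleration equation a(t) = -60·t^4 + 80·t^3 - 12·t^2 + 18·t - 10, we substitute t = 2 to get a = -342.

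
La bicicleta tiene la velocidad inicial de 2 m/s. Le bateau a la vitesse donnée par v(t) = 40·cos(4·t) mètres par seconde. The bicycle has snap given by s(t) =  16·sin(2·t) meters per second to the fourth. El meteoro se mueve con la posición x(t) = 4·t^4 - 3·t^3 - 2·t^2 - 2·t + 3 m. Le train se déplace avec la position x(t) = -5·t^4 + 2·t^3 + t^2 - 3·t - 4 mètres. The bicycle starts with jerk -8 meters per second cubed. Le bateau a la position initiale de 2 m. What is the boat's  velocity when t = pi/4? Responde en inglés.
Using v(t) = 40·cos(4·t) and substituting t = pi/4, we find v = -40.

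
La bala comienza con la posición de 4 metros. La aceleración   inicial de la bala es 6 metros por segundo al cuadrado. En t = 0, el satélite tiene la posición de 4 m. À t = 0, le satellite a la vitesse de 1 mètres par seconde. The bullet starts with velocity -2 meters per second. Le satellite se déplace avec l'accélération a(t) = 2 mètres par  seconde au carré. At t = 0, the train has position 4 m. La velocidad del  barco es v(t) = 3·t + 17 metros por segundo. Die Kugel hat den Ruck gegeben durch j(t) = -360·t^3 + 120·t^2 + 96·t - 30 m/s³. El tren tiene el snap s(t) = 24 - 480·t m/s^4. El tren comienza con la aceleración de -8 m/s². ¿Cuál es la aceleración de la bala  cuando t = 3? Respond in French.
Nous devons trouver l'intégrale de notre équation du jerk j(t) = -360·t^3 + 120·t^2 + 96·t - 30 1 fois. En prenant ∫j(t)dt et en appliquant a(0) = 6, nous trouvons a(t) = -90·t^4 + 40·t^3 + 48·t^2 - 30·t + 6. De l'équation de l'accélération a(t) = -90·t^4 + 40·t^3 + 48·t^2 - 30·t + 6, nous substituons t = 3 pour obtenir a = -5862.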